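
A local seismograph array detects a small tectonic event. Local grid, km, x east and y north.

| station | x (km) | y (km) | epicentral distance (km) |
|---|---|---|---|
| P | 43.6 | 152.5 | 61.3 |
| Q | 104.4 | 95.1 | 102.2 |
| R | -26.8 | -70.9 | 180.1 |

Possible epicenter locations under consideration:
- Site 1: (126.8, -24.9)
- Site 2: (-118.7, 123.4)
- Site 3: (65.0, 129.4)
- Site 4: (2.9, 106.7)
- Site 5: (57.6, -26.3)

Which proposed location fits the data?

For each candidate, compare |candidate − station| to the reported distance:
Site 1: residuals P 134.6, Q 19.9, R 19.8 → max 134.6 km
Site 2: residuals P 103.6, Q 122.7, R 34.8 → max 122.7 km
Site 3: residuals P 29.8, Q 50.0, R 40.2 → max 50.0 km
Site 4: residuals P 0.0, Q 0.0, R 0.0 → max 0.0 km
Site 5: residuals P 118.0, Q 27.9, R 84.6 → max 118.0 km
Only Site 4 has all residuals ≈ 0.

Site 4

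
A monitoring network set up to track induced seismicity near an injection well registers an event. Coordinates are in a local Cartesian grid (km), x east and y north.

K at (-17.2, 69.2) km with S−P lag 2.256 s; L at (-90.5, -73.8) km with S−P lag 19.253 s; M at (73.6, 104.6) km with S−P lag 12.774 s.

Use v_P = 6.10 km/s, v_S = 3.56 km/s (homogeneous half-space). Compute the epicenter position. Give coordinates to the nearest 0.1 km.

x ≈ -32.9 km, y ≈ 80.4 km

Distance from S−P lag: d = Δt · v_P v_S / (v_P − v_S) = Δt · (6.10·3.56)/(6.10−3.56) ≈ 8.5496·Δt.
So d_K = 19.29, d_L = 164.61, d_M = 109.21 km.
Circle about each station: (x + 17.2)² + (y − 69.2)² = 19.29²; (x + 90.5)² + (y + 73.8)² = 164.61²; (x − 73.6)² + (y − 104.6)² = 109.21².
Subtracting pairs of circle equations eliminates x²+y² and gives linear equations (the radical axes):
-146.6 x − 286.0 y = -18172.14
181.6 x + 70.8 y = -281.08
Solving the 2×2 system: x ≈ -32.9, y ≈ 80.4 km.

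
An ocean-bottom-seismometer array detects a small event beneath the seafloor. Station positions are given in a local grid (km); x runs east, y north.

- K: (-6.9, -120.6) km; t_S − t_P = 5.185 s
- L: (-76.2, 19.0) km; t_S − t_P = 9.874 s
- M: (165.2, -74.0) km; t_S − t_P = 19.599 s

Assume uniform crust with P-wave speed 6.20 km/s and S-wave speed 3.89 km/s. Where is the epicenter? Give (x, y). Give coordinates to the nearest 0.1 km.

Distance from S−P lag: d = Δt · v_P v_S / (v_P − v_S) = Δt · (6.20·3.89)/(6.20−3.89) ≈ 10.4407·Δt.
So d_K = 54.13, d_L = 103.09, d_M = 204.63 km.
Circle about each station: (x + 6.9)² + (y + 120.6)² = 54.13²; (x + 76.2)² + (y − 19.0)² = 103.09²; (x − 165.2)² + (y + 74.0)² = 204.63².
Subtracting the K equation from the L and M equations removes the quadratic terms:
-138.6 x + 279.2 y = -16122.02
344.2 x + 93.2 y = -20768.31
Solving the 2×2 system: x ≈ -39.4, y ≈ -77.3 km.

(-39.4, -77.3)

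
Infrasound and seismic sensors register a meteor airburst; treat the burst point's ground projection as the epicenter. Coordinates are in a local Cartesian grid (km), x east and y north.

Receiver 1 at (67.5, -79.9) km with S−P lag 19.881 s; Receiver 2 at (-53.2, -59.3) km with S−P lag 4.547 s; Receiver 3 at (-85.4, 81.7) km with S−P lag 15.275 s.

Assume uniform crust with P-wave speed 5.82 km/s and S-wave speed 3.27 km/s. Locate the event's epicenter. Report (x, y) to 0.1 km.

x ≈ -72.8 km, y ≈ -31.6 km

Distance from S−P lag: d = Δt · v_P v_S / (v_P − v_S) = Δt · (5.82·3.27)/(5.82−3.27) ≈ 7.4633·Δt.
So d_Receiver 1 = 148.38, d_Receiver 2 = 33.94, d_Receiver 3 = 114.00 km.
Circle about each station: (x − 67.5)² + (y + 79.9)² = 148.38²; (x + 53.2)² + (y + 59.3)² = 33.94²; (x + 85.4)² + (y − 81.7)² = 114.00².
Subtracting pairs of circle equations eliminates x²+y² and gives linear equations (the radical axes):
-241.4 x + 41.2 y = 16271.17
-305.8 x + 323.2 y = 12048.41
Solving the 2×2 system: x ≈ -72.8, y ≈ -31.6 km.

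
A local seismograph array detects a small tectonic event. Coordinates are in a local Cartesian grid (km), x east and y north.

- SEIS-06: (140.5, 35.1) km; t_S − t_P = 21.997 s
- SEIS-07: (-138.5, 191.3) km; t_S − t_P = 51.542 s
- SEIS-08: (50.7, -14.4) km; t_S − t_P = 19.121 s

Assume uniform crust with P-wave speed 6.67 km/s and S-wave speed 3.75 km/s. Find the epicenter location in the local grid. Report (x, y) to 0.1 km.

x ≈ 137.5 km, y ≈ -153.3 km

Distance from S−P lag: d = Δt · v_P v_S / (v_P − v_S) = Δt · (6.67·3.75)/(6.67−3.75) ≈ 8.5659·Δt.
So d_SEIS-06 = 188.42, d_SEIS-07 = 441.50, d_SEIS-08 = 163.79 km.
Circle about each station: (x − 140.5)² + (y − 35.1)² = 188.42²; (x + 138.5)² + (y − 191.3)² = 441.50²; (x − 50.7)² + (y + 14.4)² = 163.79².
Subtracting the SEIS-06 equation from the SEIS-07 and SEIS-08 equations removes the quadratic terms:
-558.0 x + 312.4 y = -124614.47
-179.6 x − 99.0 y = -9519.48
Solving the 2×2 system: x ≈ 137.5, y ≈ -153.3 km.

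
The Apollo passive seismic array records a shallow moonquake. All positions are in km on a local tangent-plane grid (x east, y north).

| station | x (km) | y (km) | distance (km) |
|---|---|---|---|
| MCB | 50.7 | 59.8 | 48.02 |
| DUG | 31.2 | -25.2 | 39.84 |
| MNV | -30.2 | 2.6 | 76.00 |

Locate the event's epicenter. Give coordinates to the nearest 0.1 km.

Circle about each station: (x − 50.7)² + (y − 59.8)² = 48.02²; (x − 31.2)² + (y + 25.2)² = 39.84²; (x + 30.2)² + (y − 2.6)² = 76.00².
Subtracting the MCB equation from the DUG and MNV equations removes the quadratic terms:
-39.0 x − 170.0 y = -3819.36
-161.8 x − 114.4 y = -8697.81
Solving the 2×2 system: x ≈ 45.2, y ≈ 12.1 km.

45.2 km east, 12.1 km north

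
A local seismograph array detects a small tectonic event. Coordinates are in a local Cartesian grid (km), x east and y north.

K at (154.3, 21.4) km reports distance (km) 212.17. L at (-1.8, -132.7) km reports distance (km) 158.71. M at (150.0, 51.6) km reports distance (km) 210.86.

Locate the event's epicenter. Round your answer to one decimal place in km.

(-57.8, 15.8)

Circle about each station: (x − 154.3)² + (y − 21.4)² = 212.17²; (x + 1.8)² + (y + 132.7)² = 158.71²; (x − 150.0)² + (y − 51.6)² = 210.86².
Subtracting pairs of circle equations eliminates x²+y² and gives linear equations (the radical axes):
-312.2 x − 308.2 y = 13173.32
-8.6 x + 60.4 y = 1450.28
Solving the 2×2 system: x ≈ -57.8, y ≈ 15.8 km.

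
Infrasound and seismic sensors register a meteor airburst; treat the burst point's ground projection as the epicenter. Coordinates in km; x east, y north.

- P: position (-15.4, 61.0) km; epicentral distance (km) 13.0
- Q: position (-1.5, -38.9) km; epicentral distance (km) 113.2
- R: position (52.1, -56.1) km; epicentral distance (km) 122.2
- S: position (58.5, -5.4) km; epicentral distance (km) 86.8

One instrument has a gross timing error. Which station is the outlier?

Q

Solve using three stations at a time. Using P, R, S (subtract circle equations pairwise → linear system) gives (x, y) ≈ (-8.1, 50.2).
Distances from that point to each station vs reported:
  P: calculated 13.0 vs reported 13.0 → residual 0.0 km
  Q: calculated 89.4 vs reported 113.2 → residual 23.8 km
  R: calculated 122.2 vs reported 122.2 → residual 0.0 km
  S: calculated 86.8 vs reported 86.8 → residual 0.0 km
P, R, S are mutually consistent (residuals ≈ 0); Q is off by 23.8 km.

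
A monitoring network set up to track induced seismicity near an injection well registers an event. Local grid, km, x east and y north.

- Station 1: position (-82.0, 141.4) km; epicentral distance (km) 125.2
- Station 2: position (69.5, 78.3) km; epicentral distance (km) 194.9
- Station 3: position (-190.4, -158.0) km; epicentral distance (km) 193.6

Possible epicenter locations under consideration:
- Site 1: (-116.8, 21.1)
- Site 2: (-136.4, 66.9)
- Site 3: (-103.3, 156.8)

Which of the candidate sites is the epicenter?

Site 1

For each candidate, compare |candidate − station| to the reported distance:
Site 1: residuals Station 1 0.0, Station 2 0.0, Station 3 0.0 → max 0.0 km
Site 2: residuals Station 1 33.0, Station 2 11.3, Station 3 37.7 → max 37.7 km
Site 3: residuals Station 1 98.9, Station 2 5.1, Station 3 133.0 → max 133.0 km
Only Site 1 has all residuals ≈ 0.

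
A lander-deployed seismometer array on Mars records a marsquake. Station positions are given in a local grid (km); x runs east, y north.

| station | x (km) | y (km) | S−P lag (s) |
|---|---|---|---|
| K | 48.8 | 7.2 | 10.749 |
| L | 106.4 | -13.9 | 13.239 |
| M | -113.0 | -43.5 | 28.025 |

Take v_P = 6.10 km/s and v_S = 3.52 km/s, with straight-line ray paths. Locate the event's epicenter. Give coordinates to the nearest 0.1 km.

Distance from S−P lag: d = Δt · v_P v_S / (v_P − v_S) = Δt · (6.10·3.52)/(6.10−3.52) ≈ 8.3225·Δt.
So d_K = 89.46, d_L = 110.18, d_M = 233.24 km.
Circle about each station: (x − 48.8)² + (y − 7.2)² = 89.46²; (x − 106.4)² + (y + 13.9)² = 110.18²; (x + 113.0)² + (y + 43.5)² = 233.24².
Subtracting pairs of circle equations eliminates x²+y² and gives linear equations (the radical axes):
115.2 x − 42.2 y = 4944.35
-323.6 x − 101.4 y = -34169.84
Solving the 2×2 system: x ≈ 76.7, y ≈ 92.2 km.

76.7 km east, 92.2 km north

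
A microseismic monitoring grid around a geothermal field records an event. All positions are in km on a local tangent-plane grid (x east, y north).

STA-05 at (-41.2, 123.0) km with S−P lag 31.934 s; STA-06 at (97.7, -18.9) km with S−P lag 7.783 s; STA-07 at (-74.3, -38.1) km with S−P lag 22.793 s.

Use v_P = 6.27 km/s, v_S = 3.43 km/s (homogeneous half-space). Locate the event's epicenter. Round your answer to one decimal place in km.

Distance from S−P lag: d = Δt · v_P v_S / (v_P − v_S) = Δt · (6.27·3.43)/(6.27−3.43) ≈ 7.5726·Δt.
So d_STA-05 = 241.82, d_STA-06 = 58.94, d_STA-07 = 172.60 km.
Circle about each station: (x + 41.2)² + (y − 123.0)² = 241.82²; (x − 97.7)² + (y + 18.9)² = 58.94²; (x + 74.3)² + (y + 38.1)² = 172.60².
Subtracting the STA-05 equation from the STA-06 and STA-07 equations removes the quadratic terms:
277.8 x − 283.8 y = 48079.05
-66.2 x − 322.2 y = 18831.81
Solving the 2×2 system: x ≈ 93.7, y ≈ -77.7 km.
Check against STA-05 (with the unrounded x, y): √((x + 41.2)²+(y − 123.0)²) = 241.82 ≈ 241.82 km. ✓

93.7 km east, -77.7 km north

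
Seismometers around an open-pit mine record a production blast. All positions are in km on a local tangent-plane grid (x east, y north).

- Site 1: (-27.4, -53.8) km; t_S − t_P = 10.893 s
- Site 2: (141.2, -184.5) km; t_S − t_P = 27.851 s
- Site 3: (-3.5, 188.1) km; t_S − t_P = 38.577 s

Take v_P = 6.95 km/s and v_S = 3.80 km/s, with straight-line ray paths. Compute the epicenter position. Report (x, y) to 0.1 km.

Distance from S−P lag: d = Δt · v_P v_S / (v_P − v_S) = Δt · (6.95·3.80)/(6.95−3.80) ≈ 8.3841·Δt.
So d_Site 1 = 91.33, d_Site 2 = 233.51, d_Site 3 = 323.43 km.
Circle about each station: (x + 27.4)² + (y + 53.8)² = 91.33²; (x − 141.2)² + (y + 184.5)² = 233.51²; (x + 3.5)² + (y − 188.1)² = 323.43².
Subtracting pairs of circle equations eliminates x²+y² and gives linear equations (the radical axes):
337.2 x − 261.4 y = 4146.74
47.8 x + 483.8 y = -64517.14
Solving the 2×2 system: x ≈ -84.6, y ≈ -125.0 km.

(-84.6, -125.0)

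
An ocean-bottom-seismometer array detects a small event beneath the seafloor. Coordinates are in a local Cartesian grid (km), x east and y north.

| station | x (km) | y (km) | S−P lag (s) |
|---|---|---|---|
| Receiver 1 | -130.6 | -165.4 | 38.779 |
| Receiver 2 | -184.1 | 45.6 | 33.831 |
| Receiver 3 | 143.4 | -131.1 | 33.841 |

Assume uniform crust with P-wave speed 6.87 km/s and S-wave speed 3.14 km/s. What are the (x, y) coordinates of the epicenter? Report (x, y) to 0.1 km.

Distance from S−P lag: d = Δt · v_P v_S / (v_P − v_S) = Δt · (6.87·3.14)/(6.87−3.14) ≈ 5.7833·Δt.
So d_Receiver 1 = 224.27, d_Receiver 2 = 195.66, d_Receiver 3 = 195.71 km.
Circle about each station: (x + 130.6)² + (y + 165.4)² = 224.27²; (x + 184.1)² + (y − 45.6)² = 195.66²; (x − 143.4)² + (y + 131.1)² = 195.71².
Subtracting pairs of circle equations eliminates x²+y² and gives linear equations (the radical axes):
-107.0 x + 422.0 y = 3572.85
548.0 x + 68.6 y = 5331.88
Solving the 2×2 system: x ≈ 8.4, y ≈ 10.6 km.
Check against Receiver 1 (with the unrounded x, y): √((x + 130.6)²+(y + 165.4)²) = 224.27 ≈ 224.27 km. ✓

8.4 km east, 10.6 km north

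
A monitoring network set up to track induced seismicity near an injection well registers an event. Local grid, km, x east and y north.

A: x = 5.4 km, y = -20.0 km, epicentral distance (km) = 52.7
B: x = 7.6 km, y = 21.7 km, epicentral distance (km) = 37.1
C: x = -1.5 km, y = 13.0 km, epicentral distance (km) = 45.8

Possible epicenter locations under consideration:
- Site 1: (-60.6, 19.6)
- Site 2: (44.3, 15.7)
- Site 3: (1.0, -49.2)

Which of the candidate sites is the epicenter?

For each candidate, compare |candidate − station| to the reported distance:
Site 1: residuals A 24.3, B 31.1, C 13.7 → max 31.1 km
Site 2: residuals A 0.1, B 0.1, C 0.1 → max 0.1 km
Site 3: residuals A 23.2, B 34.1, C 16.5 → max 34.1 km
Only Site 2 has all residuals ≈ 0.

Site 2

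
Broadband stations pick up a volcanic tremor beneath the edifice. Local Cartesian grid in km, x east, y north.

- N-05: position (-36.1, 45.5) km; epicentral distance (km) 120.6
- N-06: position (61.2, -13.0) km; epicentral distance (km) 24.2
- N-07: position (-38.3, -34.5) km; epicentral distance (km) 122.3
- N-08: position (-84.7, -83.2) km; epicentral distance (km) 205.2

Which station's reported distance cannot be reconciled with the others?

Solve using three stations at a time. Using N-05, N-06, N-07 (subtract circle equations pairwise → linear system) gives (x, y) ≈ (77.5, 4.9).
Distances from that point to each station vs reported:
  N-05: calculated 120.6 vs reported 120.6 → residual 0.0 km
  N-06: calculated 24.2 vs reported 24.2 → residual 0.0 km
  N-07: calculated 122.3 vs reported 122.3 → residual 0.0 km
  N-08: calculated 184.6 vs reported 205.2 → residual 20.6 km
N-05, N-06, N-07 are mutually consistent (residuals ≈ 0); N-08 is off by 20.6 km.

N-08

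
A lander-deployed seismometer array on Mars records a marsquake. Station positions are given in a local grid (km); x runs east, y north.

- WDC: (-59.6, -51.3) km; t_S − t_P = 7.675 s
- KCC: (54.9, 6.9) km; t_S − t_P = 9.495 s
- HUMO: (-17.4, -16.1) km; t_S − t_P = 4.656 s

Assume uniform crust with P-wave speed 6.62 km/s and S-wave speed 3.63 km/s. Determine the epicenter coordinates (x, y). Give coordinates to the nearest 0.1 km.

Distance from S−P lag: d = Δt · v_P v_S / (v_P − v_S) = Δt · (6.62·3.63)/(6.62−3.63) ≈ 8.0370·Δt.
So d_WDC = 61.68, d_KCC = 76.31, d_HUMO = 37.42 km.
Circle about each station: (x + 59.6)² + (y + 51.3)² = 61.68²; (x − 54.9)² + (y − 6.9)² = 76.31²; (x + 17.4)² + (y + 16.1)² = 37.42².
Subtracting the WDC equation from the KCC and HUMO equations removes the quadratic terms:
229.0 x + 116.4 y = -5141.02
84.4 x + 70.4 y = -3217.71
Solving the 2×2 system: x ≈ 2.0, y ≈ -48.1 km.

2.0 km east, -48.1 km north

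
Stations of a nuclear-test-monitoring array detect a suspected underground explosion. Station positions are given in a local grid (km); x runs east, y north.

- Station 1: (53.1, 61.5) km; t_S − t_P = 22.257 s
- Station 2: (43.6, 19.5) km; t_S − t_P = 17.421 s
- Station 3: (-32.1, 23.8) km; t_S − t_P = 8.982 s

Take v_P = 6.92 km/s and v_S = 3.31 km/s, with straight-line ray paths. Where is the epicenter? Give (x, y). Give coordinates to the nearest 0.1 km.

-56.3 km east, -27.8 km north

Distance from S−P lag: d = Δt · v_P v_S / (v_P − v_S) = Δt · (6.92·3.31)/(6.92−3.31) ≈ 6.3449·Δt.
So d_Station 1 = 141.22, d_Station 2 = 110.54, d_Station 3 = 56.99 km.
Circle about each station: (x − 53.1)² + (y − 61.5)² = 141.22²; (x − 43.6)² + (y − 19.5)² = 110.54²; (x + 32.1)² + (y − 23.8)² = 56.99².
Subtracting the Station 1 equation from the Station 2 and Station 3 equations removes the quadratic terms:
-19.0 x − 84.0 y = 3403.35
-170.4 x − 75.4 y = 11690.22
Solving the 2×2 system: x ≈ -56.3, y ≈ -27.8 km.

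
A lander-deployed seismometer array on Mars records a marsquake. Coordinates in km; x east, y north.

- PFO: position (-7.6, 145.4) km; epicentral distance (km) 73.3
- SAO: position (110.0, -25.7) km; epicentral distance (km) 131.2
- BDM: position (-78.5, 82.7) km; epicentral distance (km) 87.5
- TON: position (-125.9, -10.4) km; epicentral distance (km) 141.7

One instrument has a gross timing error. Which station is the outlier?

Solve using three stations at a time. Using SAO, BDM, TON (subtract circle equations pairwise → linear system) gives (x, y) ≈ (2.5, 49.6).
Distances from that point to each station vs reported:
  PFO: calculated 96.4 vs reported 73.3 → residual 23.1 km
  SAO: calculated 131.2 vs reported 131.2 → residual 0.0 km
  BDM: calculated 87.5 vs reported 87.5 → residual 0.0 km
  TON: calculated 141.7 vs reported 141.7 → residual 0.0 km
SAO, BDM, TON are mutually consistent (residuals ≈ 0); PFO is off by 23.1 km.

PFO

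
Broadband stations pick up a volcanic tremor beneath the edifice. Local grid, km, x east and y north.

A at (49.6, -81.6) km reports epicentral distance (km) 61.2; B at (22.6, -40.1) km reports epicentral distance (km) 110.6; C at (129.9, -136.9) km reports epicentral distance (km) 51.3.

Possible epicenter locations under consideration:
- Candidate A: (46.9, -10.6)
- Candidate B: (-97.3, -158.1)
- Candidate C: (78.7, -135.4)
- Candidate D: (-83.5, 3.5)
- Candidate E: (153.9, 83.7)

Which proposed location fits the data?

Candidate C

For each candidate, compare |candidate − station| to the reported distance:
Candidate A: residuals A 9.9, B 72.4, C 99.8 → max 99.8 km
Candidate B: residuals A 104.4, B 57.6, C 176.9 → max 176.9 km
Candidate C: residuals A 0.0, B 0.0, C 0.1 → max 0.1 km
Candidate D: residuals A 96.8, B 4.1, C 204.1 → max 204.1 km
Candidate E: residuals A 134.3, B 69.9, C 170.6 → max 170.6 km
Only Candidate C has all residuals ≈ 0.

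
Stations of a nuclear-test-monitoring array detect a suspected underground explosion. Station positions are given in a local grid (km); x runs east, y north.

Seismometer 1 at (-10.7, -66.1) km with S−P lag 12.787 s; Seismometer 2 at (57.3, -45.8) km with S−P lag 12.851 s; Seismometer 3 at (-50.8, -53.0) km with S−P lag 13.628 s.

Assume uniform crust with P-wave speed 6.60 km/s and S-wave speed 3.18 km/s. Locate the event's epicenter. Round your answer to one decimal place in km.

Distance from S−P lag: d = Δt · v_P v_S / (v_P − v_S) = Δt · (6.60·3.18)/(6.60−3.18) ≈ 6.1368·Δt.
So d_Seismometer 1 = 78.47, d_Seismometer 2 = 78.86, d_Seismometer 3 = 83.63 km.
Circle about each station: (x + 10.7)² + (y + 66.1)² = 78.47²; (x − 57.3)² + (y + 45.8)² = 78.86²; (x + 50.8)² + (y + 53.0)² = 83.63².
Subtracting the Seismometer 1 equation from the Seismometer 2 and Seismometer 3 equations removes the quadratic terms:
136.0 x + 40.6 y = 835.87
-80.2 x + 26.2 y = 69.50
Solving the 2×2 system: x ≈ 2.8, y ≈ 11.2 km.
Check against Seismometer 1 (with the unrounded x, y): √((x + 10.7)²+(y + 66.1)²) = 78.49 ≈ 78.47 km. ✓

2.8 km east, 11.2 km north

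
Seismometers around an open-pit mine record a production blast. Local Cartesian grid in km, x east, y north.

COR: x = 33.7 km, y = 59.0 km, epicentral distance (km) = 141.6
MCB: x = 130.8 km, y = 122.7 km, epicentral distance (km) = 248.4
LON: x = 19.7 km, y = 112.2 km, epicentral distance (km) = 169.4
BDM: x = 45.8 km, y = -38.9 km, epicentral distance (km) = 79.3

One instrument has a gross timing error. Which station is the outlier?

LON

Solve using three stations at a time. Using COR, MCB, BDM (subtract circle equations pairwise → linear system) gives (x, y) ≈ (-27.6, -68.6).
Distances from that point to each station vs reported:
  COR: calculated 141.6 vs reported 141.6 → residual 0.0 km
  MCB: calculated 248.4 vs reported 248.4 → residual 0.0 km
  LON: calculated 186.9 vs reported 169.4 → residual 17.5 km
  BDM: calculated 79.2 vs reported 79.3 → residual 0.1 km
COR, MCB, BDM are mutually consistent (residuals ≈ 0); LON is off by 17.5 km.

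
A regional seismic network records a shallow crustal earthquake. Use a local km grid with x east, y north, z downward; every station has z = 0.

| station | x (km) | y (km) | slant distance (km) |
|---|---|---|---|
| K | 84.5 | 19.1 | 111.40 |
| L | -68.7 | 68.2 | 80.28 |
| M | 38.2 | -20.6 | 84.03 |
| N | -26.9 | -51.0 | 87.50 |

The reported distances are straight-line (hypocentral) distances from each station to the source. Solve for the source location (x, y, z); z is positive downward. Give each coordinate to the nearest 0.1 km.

x ≈ -17.8 km, y ≈ 24.2 km, depth ≈ 43.8 km

Each station gives a sphere (x−x_i)² + (y−y_i)² + z² = d_i² (stations at z=0).
Subtracting the K sphere from L and M: z² cancels, leaving linear equations in x and y:
-306.4 x + 98.2 y = 7830.95
-92.6 x − 79.4 y = -272.54
Solving: x ≈ -17.803, y ≈ 24.196 km (keep extra digits for the depth step; rounded: -17.8, 24.2).
Then from the K sphere: z² = 111.40² − (x − 84.5)² − (y − 19.1)² with x = -17.803, y = 24.196, so z ≈ 43.796 ≈ 43.8 km.
Check against N (with the unrounded solution): distance 87.49 ≈ 87.50 km. ✓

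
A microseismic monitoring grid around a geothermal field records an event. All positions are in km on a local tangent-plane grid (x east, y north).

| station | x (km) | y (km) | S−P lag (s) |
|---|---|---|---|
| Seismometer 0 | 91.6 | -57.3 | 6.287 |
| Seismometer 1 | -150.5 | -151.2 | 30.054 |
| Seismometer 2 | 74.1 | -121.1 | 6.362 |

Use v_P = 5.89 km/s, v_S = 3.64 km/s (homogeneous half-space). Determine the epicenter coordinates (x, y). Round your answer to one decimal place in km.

x ≈ 131.6 km, y ≈ -101.9 km

Distance from S−P lag: d = Δt · v_P v_S / (v_P − v_S) = Δt · (5.89·3.64)/(5.89−3.64) ≈ 9.5287·Δt.
So d_Seismometer 0 = 59.91, d_Seismometer 1 = 286.38, d_Seismometer 2 = 60.62 km.
Circle about each station: (x − 91.6)² + (y + 57.3)² = 59.91²; (x + 150.5)² + (y + 151.2)² = 286.38²; (x − 74.1)² + (y + 121.1)² = 60.62².
Subtracting the Seismometer 0 equation from the Seismometer 1 and Seismometer 2 equations removes the quadratic terms:
-484.2 x − 187.8 y = -44586.46
-35.0 x − 127.6 y = 8396.59
Solving the 2×2 system: x ≈ 131.6, y ≈ -101.9 km.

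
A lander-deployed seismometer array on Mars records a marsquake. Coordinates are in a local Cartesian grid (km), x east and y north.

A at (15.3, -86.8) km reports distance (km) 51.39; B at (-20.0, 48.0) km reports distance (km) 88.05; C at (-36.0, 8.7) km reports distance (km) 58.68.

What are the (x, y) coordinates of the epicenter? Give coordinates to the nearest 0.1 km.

Circle about each station: (x − 15.3)² + (y + 86.8)² = 51.39²; (x + 20.0)² + (y − 48.0)² = 88.05²; (x + 36.0)² + (y − 8.7)² = 58.68².
Subtracting pairs of circle equations eliminates x²+y² and gives linear equations (the radical axes):
-70.6 x + 269.6 y = -10176.20
-102.6 x + 191.0 y = -7199.05
Solving the 2×2 system: x ≈ -0.2, y ≈ -37.8 km.
Check against A (with the unrounded x, y): √((x − 15.3)²+(y + 86.8)²) = 51.39 ≈ 51.39 km. ✓

-0.2 km east, -37.8 km north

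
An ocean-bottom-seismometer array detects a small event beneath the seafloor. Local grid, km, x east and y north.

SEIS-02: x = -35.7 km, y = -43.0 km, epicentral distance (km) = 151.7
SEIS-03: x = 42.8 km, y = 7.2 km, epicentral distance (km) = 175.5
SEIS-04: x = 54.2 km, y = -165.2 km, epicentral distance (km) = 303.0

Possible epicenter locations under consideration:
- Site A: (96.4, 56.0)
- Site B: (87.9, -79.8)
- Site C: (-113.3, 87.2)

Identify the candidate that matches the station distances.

For each candidate, compare |candidate − station| to the reported distance:
Site A: residuals SEIS-02 13.4, SEIS-03 103.0, SEIS-04 77.8 → max 103.0 km
Site B: residuals SEIS-02 22.7, SEIS-03 77.5, SEIS-04 211.2 → max 211.2 km
Site C: residuals SEIS-02 0.1, SEIS-03 0.1, SEIS-04 0.1 → max 0.1 km
Only Site C has all residuals ≈ 0.

Site C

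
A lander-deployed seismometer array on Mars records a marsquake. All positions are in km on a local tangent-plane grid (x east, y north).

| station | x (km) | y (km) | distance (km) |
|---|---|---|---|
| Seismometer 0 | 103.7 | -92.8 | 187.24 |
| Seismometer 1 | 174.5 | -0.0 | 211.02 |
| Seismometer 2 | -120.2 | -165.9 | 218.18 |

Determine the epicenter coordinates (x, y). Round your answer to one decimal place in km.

-33.7 km east, 34.4 km north

Circle about each station: (x − 103.7)² + (y + 92.8)² = 187.24²; (x − 174.5)² + y² = 211.02²; (x + 120.2)² + (y + 165.9)² = 218.18².
Subtracting pairs of circle equations eliminates x²+y² and gives linear equations (the radical axes):
141.6 x + 185.6 y = 1614.10
-447.8 x − 146.2 y = 10061.63
Solving the 2×2 system: x ≈ -33.7, y ≈ 34.4 km.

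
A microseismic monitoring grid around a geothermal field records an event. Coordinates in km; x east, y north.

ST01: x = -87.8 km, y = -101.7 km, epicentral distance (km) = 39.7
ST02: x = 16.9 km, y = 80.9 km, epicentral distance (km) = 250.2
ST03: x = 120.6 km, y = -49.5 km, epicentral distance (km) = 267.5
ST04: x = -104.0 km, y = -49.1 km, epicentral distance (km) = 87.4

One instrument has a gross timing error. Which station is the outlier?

Solve using three stations at a time. Using ST01, ST02, ST04 (subtract circle equations pairwise → linear system) gives (x, y) ≈ (-107.0, -136.5).
Distances from that point to each station vs reported:
  ST01: calculated 39.7 vs reported 39.7 → residual 0.0 km
  ST02: calculated 250.2 vs reported 250.2 → residual 0.0 km
  ST03: calculated 243.7 vs reported 267.5 → residual 23.8 km
  ST04: calculated 87.4 vs reported 87.4 → residual 0.0 km
ST01, ST02, ST04 are mutually consistent (residuals ≈ 0); ST03 is off by 23.8 km.

ST03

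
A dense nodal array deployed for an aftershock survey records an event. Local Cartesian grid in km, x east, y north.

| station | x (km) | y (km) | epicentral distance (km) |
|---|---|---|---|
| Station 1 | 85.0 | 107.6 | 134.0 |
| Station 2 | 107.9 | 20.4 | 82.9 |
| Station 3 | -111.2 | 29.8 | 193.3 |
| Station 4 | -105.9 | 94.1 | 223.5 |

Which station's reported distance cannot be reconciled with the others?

Solve using three stations at a time. Using Station 2, Station 3, Station 4 (subtract circle equations pairwise → linear system) gives (x, y) ≈ (64.7, -50.2).
Distances from that point to each station vs reported:
  Station 1: calculated 159.1 vs reported 134.0 → residual 25.1 km
  Station 2: calculated 82.8 vs reported 82.9 → residual 0.1 km
  Station 3: calculated 193.2 vs reported 193.3 → residual 0.1 km
  Station 4: calculated 223.5 vs reported 223.5 → residual 0.0 km
Station 2, Station 3, Station 4 are mutually consistent (residuals ≈ 0); Station 1 is off by 25.1 km.

Station 1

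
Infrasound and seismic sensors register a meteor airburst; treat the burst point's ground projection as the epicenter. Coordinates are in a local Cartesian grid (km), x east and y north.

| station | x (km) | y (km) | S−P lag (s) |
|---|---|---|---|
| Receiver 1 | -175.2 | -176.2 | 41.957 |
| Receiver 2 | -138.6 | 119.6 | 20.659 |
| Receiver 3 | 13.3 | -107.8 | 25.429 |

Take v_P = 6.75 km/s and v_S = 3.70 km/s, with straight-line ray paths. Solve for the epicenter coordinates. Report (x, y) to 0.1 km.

29.4 km east, 99.8 km north

Distance from S−P lag: d = Δt · v_P v_S / (v_P − v_S) = Δt · (6.75·3.70)/(6.75−3.70) ≈ 8.1885·Δt.
So d_Receiver 1 = 343.57, d_Receiver 2 = 169.17, d_Receiver 3 = 208.23 km.
Circle about each station: (x + 175.2)² + (y + 176.2)² = 343.57²; (x + 138.6)² + (y − 119.6)² = 169.17²; (x − 13.3)² + (y + 107.8)² = 208.23².
Subtracting the Receiver 1 equation from the Receiver 2 and Receiver 3 equations removes the quadratic terms:
73.2 x + 591.6 y = 61194.50
377.0 x + 136.8 y = 24736.86
Solving the 2×2 system: x ≈ 29.4, y ≈ 99.8 km.
Check against Receiver 1 (with the unrounded x, y): √((x + 175.2)²+(y + 176.2)²) = 343.57 ≈ 343.57 km. ✓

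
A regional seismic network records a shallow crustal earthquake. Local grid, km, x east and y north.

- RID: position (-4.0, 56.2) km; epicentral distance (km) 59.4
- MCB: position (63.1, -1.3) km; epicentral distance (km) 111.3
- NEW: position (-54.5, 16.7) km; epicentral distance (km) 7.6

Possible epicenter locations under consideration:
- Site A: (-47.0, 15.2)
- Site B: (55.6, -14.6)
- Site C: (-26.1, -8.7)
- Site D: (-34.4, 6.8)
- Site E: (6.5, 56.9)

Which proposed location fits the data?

Site A

For each candidate, compare |candidate − station| to the reported distance:
Site A: residuals RID 0.0, MCB 0.0, NEW 0.0 → max 0.0 km
Site B: residuals RID 33.1, MCB 96.0, NEW 106.9 → max 106.9 km
Site C: residuals RID 9.2, MCB 21.8, NEW 30.5 → max 30.5 km
Site D: residuals RID 1.4, MCB 13.5, NEW 14.8 → max 14.8 km
Site E: residuals RID 48.9, MCB 30.1, NEW 65.5 → max 65.5 km
Only Site A has all residuals ≈ 0.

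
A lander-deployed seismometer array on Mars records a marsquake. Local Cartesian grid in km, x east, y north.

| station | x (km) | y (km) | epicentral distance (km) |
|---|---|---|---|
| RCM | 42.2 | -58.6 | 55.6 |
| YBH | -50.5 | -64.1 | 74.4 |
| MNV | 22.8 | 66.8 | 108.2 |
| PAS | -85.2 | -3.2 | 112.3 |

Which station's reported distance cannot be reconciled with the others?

Solve using three stations at a time. Using YBH, MNV, PAS (subtract circle equations pairwise → linear system) gives (x, y) ≈ (20.5, -41.4).
Distances from that point to each station vs reported:
  RCM: calculated 27.7 vs reported 55.6 → residual 27.9 km
  YBH: calculated 74.5 vs reported 74.4 → residual 0.1 km
  MNV: calculated 108.3 vs reported 108.2 → residual 0.1 km
  PAS: calculated 112.4 vs reported 112.3 → residual 0.1 km
YBH, MNV, PAS are mutually consistent (residuals ≈ 0); RCM is off by 27.9 km.

RCM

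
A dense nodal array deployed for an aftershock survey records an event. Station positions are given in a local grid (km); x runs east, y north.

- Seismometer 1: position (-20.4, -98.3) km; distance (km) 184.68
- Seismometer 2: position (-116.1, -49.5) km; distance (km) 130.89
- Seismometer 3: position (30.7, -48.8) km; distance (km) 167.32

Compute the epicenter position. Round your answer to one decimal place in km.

(-80.3, 76.4)

Circle about each station: (x + 20.4)² + (y + 98.3)² = 184.68²; (x + 116.1)² + (y + 49.5)² = 130.89²; (x − 30.7)² + (y + 48.8)² = 167.32².
Subtracting pairs of circle equations eliminates x²+y² and gives linear equations (the radical axes):
-191.4 x + 97.6 y = 22824.92
102.2 x + 99.0 y = -644.40
Solving the 2×2 system: x ≈ -80.3, y ≈ 76.4 km.
Check against Seismometer 1 (with the unrounded x, y): √((x + 20.4)²+(y + 98.3)²) = 184.67 ≈ 184.68 km. ✓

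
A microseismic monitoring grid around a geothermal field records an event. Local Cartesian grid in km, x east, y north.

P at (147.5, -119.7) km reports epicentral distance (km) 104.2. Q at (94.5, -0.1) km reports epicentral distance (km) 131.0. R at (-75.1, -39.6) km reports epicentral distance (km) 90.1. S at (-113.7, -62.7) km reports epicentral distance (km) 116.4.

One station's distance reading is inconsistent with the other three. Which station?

Solve using three stations at a time. Using Q, R, S (subtract circle equations pairwise → linear system) gives (x, y) ≈ (-0.5, -90.5).
Distances from that point to each station vs reported:
  P: calculated 150.9 vs reported 104.2 → residual 46.7 km
  Q: calculated 131.1 vs reported 131.0 → residual 0.1 km
  R: calculated 90.3 vs reported 90.1 → residual 0.2 km
  S: calculated 116.6 vs reported 116.4 → residual 0.2 km
Q, R, S are mutually consistent (residuals ≈ 0); P is off by 46.7 km.

P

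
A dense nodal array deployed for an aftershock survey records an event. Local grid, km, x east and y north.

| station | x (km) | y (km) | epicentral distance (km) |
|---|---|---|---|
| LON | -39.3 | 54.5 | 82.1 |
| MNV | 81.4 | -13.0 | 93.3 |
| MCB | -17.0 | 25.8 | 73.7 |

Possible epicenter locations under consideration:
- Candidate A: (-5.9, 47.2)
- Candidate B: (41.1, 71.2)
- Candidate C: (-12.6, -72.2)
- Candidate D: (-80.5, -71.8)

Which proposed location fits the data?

For each candidate, compare |candidate − station| to the reported distance:
Candidate A: residuals LON 47.9, MNV 12.7, MCB 49.6 → max 49.6 km
Candidate B: residuals LON 0.0, MNV 0.0, MCB 0.0 → max 0.0 km
Candidate C: residuals LON 47.4, MNV 17.8, MCB 24.4 → max 47.4 km
Candidate D: residuals LON 50.8, MNV 78.9, MCB 42.7 → max 78.9 km
Only Candidate B has all residuals ≈ 0.

Candidate B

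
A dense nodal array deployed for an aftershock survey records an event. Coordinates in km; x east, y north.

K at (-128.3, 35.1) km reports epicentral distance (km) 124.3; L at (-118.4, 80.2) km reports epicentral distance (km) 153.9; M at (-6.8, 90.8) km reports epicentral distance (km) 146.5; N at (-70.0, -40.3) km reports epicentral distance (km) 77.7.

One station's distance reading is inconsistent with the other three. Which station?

N

Solve using three stations at a time. Using K, L, M (subtract circle equations pairwise → linear system) gives (x, y) ≈ (-39.6, -52.0).
Distances from that point to each station vs reported:
  K: calculated 124.4 vs reported 124.3 → residual 0.1 km
  L: calculated 153.9 vs reported 153.9 → residual 0.0 km
  M: calculated 146.5 vs reported 146.5 → residual 0.0 km
  N: calculated 32.6 vs reported 77.7 → residual 45.1 km
K, L, M are mutually consistent (residuals ≈ 0); N is off by 45.1 km.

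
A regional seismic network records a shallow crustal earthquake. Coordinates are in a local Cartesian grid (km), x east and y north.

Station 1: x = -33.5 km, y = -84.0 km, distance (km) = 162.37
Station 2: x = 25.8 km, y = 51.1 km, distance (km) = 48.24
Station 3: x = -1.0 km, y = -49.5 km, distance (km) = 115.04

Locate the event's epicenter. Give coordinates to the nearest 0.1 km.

Circle about each station: (x + 33.5)² + (y + 84.0)² = 162.37²; (x − 25.8)² + (y − 51.1)² = 48.24²; (x + 1.0)² + (y + 49.5)² = 115.04².
Subtracting the Station 1 equation from the Station 2 and Station 3 equations removes the quadratic terms:
118.6 x + 270.2 y = 19135.52
65.0 x + 69.0 y = 7402.82
Solving the 2×2 system: x ≈ 72.5, y ≈ 39.0 km.

x ≈ 72.5 km, y ≈ 39.0 km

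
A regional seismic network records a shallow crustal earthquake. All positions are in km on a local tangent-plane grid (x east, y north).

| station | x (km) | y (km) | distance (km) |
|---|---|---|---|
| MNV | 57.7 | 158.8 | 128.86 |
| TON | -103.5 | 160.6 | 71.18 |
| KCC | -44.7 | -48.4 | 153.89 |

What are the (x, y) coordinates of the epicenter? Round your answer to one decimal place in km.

x ≈ -59.3 km, y ≈ 104.8 km

Circle about each station: (x − 57.7)² + (y − 158.8)² = 128.86²; (x + 103.5)² + (y − 160.6)² = 71.18²; (x + 44.7)² + (y + 48.4)² = 153.89².
Subtracting the MNV equation from the TON and KCC equations removes the quadratic terms:
-322.4 x + 3.6 y = 19496.19
-204.8 x − 414.4 y = -31283.31
Solving the 2×2 system: x ≈ -59.3, y ≈ 104.8 km.
Check against MNV (with the unrounded x, y): √((x − 57.7)²+(y − 158.8)²) = 128.86 ≈ 128.86 km. ✓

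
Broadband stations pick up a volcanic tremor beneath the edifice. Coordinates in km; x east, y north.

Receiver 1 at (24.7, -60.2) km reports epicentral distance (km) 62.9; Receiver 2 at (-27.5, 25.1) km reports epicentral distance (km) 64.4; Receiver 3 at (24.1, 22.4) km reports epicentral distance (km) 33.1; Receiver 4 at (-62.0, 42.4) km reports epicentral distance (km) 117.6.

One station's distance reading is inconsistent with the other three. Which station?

Receiver 2

Solve using three stations at a time. Using Receiver 1, Receiver 3, Receiver 4 (subtract circle equations pairwise → linear system) gives (x, y) ≈ (47.1, -1.4).
Distances from that point to each station vs reported:
  Receiver 1: calculated 62.9 vs reported 62.9 → residual 0.0 km
  Receiver 2: calculated 79.2 vs reported 64.4 → residual 14.8 km
  Receiver 3: calculated 33.1 vs reported 33.1 → residual 0.0 km
  Receiver 4: calculated 117.6 vs reported 117.6 → residual 0.0 km
Receiver 1, Receiver 3, Receiver 4 are mutually consistent (residuals ≈ 0); Receiver 2 is off by 14.8 km.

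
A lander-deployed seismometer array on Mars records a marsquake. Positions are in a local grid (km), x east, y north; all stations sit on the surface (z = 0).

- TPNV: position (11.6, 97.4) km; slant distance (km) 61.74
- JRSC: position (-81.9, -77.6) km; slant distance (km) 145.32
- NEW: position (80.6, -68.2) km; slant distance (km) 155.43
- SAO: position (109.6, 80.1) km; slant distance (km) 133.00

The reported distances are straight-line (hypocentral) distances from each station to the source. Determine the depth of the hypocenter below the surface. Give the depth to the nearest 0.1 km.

z ≈ 26.7 km

Each station gives a sphere (x−x_i)² + (y−y_i)² + z² = d_i² (stations at z=0).
Subtracting the TPNV sphere from JRSC and NEW: z² cancels, leaving linear equations in x and y:
-187.0 x − 350.0 y = -14198.02
138.0 x − 331.2 y = -18820.38
Solving: x ≈ -17.098, y ≈ 49.701 km (keep extra digits for the depth step; rounded: -17.1, 49.7).
Then from the TPNV sphere: z² = 61.74² − (x − 11.6)² − (y − 97.4)² with x = -17.098, y = 49.701, so z ≈ 26.703 ≈ 26.7 km.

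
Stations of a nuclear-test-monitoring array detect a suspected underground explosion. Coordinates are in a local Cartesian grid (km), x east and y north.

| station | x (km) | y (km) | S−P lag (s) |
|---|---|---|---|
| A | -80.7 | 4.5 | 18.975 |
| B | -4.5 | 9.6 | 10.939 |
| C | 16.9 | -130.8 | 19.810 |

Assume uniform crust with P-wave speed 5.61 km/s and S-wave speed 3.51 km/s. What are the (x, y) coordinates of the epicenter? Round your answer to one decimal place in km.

94.0 km east, 38.2 km north

Distance from S−P lag: d = Δt · v_P v_S / (v_P − v_S) = Δt · (5.61·3.51)/(5.61−3.51) ≈ 9.3767·Δt.
So d_A = 177.92, d_B = 102.57, d_C = 185.75 km.
Circle about each station: (x + 80.7)² + (y − 4.5)² = 177.92²; (x + 4.5)² + (y − 9.6)² = 102.57²; (x − 16.9)² + (y + 130.8)² = 185.75².
Subtracting the A equation from the B and C equations removes the quadratic terms:
152.4 x + 10.2 y = 14714.59
195.2 x − 270.6 y = 8013.97
Solving the 2×2 system: x ≈ 94.0, y ≈ 38.2 km.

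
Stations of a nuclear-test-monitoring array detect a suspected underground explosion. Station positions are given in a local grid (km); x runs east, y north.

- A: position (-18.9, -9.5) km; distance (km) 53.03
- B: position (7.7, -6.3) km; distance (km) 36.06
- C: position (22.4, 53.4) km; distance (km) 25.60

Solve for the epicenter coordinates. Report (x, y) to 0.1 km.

Circle about each station: (x + 18.9)² + (y + 9.5)² = 53.03²; (x − 7.7)² + (y + 6.3)² = 36.06²; (x − 22.4)² + (y − 53.4)² = 25.60².
Subtracting the A equation from the B and C equations removes the quadratic terms:
53.2 x + 6.4 y = 1163.38
82.6 x + 125.8 y = 5062.68
Solving the 2×2 system: x ≈ 18.5, y ≈ 28.1 km.
Check against A (with the unrounded x, y): √((x + 18.9)²+(y + 9.5)²) = 53.03 ≈ 53.03 km. ✓

18.5 km east, 28.1 km north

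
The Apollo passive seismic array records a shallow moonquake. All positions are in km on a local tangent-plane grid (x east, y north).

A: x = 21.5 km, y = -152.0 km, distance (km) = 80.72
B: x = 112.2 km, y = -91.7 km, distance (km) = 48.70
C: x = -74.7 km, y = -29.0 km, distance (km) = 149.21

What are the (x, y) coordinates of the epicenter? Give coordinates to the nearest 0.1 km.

Circle about each station: (x − 21.5)² + (y + 152.0)² = 80.72²; (x − 112.2)² + (y + 91.7)² = 48.70²; (x + 74.7)² + (y + 29.0)² = 149.21².
Subtracting pairs of circle equations eliminates x²+y² and gives linear equations (the radical axes):
181.4 x + 120.6 y = 1575.51
-192.4 x + 246.0 y = -32893.07
Solving the 2×2 system: x ≈ 64.2, y ≈ -83.5 km.

x ≈ 64.2 km, y ≈ -83.5 km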